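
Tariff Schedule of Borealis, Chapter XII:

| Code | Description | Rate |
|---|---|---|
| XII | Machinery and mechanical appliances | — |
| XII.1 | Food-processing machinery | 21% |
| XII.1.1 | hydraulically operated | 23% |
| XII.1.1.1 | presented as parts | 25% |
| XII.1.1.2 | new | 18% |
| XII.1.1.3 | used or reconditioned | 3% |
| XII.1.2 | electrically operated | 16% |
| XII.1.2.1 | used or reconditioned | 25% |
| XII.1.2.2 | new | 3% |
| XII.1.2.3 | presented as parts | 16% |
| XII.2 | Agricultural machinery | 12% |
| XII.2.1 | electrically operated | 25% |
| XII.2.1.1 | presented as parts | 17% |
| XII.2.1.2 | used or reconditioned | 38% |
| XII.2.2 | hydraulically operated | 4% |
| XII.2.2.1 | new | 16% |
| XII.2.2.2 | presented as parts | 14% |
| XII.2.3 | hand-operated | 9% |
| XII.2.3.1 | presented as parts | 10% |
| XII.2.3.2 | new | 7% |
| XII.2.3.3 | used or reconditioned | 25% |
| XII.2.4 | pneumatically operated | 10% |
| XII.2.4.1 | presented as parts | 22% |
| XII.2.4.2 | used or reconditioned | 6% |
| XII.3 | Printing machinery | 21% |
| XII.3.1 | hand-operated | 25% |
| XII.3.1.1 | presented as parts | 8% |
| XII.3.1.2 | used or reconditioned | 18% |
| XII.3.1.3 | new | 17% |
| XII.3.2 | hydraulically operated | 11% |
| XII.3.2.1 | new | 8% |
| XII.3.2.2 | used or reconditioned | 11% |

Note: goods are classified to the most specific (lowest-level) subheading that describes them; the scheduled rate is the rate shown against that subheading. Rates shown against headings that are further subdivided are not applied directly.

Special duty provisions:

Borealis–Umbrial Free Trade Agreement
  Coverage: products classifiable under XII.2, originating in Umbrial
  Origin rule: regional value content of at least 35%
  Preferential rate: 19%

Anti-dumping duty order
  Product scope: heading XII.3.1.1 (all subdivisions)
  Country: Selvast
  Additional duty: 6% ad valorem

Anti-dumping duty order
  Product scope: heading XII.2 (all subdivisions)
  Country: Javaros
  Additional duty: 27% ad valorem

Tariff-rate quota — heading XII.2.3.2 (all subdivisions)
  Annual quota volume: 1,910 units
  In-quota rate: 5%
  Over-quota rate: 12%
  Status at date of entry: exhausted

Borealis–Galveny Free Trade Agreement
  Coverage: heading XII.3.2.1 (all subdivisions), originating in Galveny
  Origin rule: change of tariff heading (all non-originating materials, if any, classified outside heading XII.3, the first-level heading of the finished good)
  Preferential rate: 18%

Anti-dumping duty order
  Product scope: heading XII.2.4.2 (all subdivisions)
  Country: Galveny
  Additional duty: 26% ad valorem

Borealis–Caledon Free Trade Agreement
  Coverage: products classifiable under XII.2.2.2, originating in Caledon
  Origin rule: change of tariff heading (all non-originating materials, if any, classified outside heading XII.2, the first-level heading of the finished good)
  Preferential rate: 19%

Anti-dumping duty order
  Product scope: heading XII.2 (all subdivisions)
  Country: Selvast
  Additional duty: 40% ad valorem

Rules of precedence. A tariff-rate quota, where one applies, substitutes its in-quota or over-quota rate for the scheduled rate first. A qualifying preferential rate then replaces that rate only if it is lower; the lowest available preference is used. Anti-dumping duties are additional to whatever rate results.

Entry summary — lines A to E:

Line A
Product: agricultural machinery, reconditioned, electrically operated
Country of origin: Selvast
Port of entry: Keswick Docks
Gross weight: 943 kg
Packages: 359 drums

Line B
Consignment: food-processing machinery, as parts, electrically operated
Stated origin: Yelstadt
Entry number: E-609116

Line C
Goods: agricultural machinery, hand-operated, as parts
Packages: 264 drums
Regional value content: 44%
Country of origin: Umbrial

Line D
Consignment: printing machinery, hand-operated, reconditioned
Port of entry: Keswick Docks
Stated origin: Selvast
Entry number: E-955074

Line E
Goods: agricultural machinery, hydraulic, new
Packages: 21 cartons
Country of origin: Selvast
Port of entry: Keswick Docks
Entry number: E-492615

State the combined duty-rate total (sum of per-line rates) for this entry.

178%

Line A: agricultural → XII.2; electrically operated → XII.2.1; reconditioned → XII.2.1.2. Scheduled 38%. anti-dumping (Selvast, XII.2): +40%; total 38% + 40% = 78%. → 78%.
Line B: food-processing → XII.1; electrically operated → XII.1.2; as parts → XII.1.2.3. Scheduled 16%. No special measure applies. → 16%.
Line C: agricultural → XII.2; hand-operated → XII.2.3; as parts → XII.2.3.1. Scheduled 10%. Umbrial agreement on XII.2: RVC ≥ 35% → 19% available; preference 19% not lower than 10% → no reduction. → 10%.
Line D: printing → XII.3; hand-operated → XII.3.1; reconditioned → XII.3.1.2. Scheduled 18%. No special measure applies. → 18%.
Line E: agricultural → XII.2; hydraulic → XII.2.2; new → XII.2.2.1. Scheduled 16%. anti-dumping (Selvast, XII.2): +40%; total 16% + 40% = 56%. → 56%.
Sum: 78% + 16% + 10% + 18% + 56% = 178%.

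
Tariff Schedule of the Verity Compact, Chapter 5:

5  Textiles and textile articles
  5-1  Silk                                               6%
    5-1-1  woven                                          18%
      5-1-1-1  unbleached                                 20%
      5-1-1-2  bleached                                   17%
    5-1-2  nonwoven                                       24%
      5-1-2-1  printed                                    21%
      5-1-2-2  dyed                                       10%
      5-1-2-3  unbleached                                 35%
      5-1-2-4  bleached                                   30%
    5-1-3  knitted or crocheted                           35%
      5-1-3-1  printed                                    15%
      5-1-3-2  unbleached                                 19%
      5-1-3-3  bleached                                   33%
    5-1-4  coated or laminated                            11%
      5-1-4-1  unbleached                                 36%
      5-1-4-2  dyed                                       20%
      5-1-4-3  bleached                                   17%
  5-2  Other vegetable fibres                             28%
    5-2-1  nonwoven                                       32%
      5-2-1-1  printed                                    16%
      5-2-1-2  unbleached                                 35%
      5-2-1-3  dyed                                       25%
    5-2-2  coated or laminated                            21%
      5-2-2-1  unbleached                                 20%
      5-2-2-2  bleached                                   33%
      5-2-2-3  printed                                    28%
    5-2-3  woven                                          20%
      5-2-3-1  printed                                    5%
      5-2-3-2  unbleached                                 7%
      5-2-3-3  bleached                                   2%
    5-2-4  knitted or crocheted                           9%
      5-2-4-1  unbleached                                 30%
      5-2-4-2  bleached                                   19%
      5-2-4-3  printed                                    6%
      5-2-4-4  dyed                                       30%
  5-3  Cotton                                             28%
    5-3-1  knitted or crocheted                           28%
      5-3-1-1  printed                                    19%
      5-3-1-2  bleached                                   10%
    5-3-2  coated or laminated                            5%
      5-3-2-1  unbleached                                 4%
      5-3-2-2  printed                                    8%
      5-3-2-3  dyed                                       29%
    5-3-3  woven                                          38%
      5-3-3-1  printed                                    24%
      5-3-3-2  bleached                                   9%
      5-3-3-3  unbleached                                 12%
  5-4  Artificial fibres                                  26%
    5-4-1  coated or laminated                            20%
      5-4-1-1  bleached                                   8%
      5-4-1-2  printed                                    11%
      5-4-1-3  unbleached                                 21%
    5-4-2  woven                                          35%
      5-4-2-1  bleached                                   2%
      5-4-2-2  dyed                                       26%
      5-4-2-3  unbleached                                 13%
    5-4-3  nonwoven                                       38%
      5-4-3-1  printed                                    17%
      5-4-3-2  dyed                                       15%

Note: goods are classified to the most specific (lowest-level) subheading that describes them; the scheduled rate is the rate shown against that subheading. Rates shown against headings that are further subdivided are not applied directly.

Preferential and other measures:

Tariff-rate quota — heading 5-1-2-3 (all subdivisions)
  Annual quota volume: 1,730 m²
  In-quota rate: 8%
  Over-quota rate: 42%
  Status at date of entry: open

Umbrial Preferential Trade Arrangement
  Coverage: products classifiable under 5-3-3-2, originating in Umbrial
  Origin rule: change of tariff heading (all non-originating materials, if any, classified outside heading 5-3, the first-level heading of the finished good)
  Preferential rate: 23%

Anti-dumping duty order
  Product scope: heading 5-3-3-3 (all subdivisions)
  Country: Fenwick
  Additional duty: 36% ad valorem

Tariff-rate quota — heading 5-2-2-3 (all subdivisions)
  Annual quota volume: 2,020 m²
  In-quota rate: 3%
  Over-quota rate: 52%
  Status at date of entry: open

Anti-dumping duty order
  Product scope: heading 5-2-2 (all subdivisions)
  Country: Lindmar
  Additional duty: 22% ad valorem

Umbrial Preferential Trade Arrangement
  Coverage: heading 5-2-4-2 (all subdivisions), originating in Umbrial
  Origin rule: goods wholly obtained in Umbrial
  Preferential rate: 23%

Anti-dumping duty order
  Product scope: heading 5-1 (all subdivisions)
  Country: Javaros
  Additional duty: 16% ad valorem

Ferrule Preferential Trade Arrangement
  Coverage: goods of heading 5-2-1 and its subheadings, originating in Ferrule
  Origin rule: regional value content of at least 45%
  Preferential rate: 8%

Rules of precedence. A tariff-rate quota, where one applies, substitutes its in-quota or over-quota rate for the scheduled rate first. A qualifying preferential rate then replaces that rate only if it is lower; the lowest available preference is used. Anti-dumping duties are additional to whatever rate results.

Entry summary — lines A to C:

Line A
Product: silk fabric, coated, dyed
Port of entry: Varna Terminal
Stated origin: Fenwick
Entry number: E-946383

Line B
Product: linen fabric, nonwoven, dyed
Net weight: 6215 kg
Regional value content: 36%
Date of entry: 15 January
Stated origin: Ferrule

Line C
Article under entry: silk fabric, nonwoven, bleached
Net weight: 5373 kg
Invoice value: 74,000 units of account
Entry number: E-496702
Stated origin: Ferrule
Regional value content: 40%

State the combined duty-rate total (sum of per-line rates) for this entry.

Line A: silk → 5-1; coated → 5-1-4; dyed → 5-1-4-2. Scheduled 20%. No special measure applies. → 20%.
Line B: linen → 5-2; nonwoven → 5-2-1; dyed → 5-2-1-3. Scheduled 25%. Ferrule agreement on 5-2-1: RVC < 45%. → 25%.
Line C: silk → 5-1; nonwoven → 5-1-2; bleached → 5-1-2-4. Scheduled 30%. Ferrule agreement on 5-2-1: 5-1-2-4 not covered. → 30%.
Sum: 20% + 25% + 30% = 75%.

75%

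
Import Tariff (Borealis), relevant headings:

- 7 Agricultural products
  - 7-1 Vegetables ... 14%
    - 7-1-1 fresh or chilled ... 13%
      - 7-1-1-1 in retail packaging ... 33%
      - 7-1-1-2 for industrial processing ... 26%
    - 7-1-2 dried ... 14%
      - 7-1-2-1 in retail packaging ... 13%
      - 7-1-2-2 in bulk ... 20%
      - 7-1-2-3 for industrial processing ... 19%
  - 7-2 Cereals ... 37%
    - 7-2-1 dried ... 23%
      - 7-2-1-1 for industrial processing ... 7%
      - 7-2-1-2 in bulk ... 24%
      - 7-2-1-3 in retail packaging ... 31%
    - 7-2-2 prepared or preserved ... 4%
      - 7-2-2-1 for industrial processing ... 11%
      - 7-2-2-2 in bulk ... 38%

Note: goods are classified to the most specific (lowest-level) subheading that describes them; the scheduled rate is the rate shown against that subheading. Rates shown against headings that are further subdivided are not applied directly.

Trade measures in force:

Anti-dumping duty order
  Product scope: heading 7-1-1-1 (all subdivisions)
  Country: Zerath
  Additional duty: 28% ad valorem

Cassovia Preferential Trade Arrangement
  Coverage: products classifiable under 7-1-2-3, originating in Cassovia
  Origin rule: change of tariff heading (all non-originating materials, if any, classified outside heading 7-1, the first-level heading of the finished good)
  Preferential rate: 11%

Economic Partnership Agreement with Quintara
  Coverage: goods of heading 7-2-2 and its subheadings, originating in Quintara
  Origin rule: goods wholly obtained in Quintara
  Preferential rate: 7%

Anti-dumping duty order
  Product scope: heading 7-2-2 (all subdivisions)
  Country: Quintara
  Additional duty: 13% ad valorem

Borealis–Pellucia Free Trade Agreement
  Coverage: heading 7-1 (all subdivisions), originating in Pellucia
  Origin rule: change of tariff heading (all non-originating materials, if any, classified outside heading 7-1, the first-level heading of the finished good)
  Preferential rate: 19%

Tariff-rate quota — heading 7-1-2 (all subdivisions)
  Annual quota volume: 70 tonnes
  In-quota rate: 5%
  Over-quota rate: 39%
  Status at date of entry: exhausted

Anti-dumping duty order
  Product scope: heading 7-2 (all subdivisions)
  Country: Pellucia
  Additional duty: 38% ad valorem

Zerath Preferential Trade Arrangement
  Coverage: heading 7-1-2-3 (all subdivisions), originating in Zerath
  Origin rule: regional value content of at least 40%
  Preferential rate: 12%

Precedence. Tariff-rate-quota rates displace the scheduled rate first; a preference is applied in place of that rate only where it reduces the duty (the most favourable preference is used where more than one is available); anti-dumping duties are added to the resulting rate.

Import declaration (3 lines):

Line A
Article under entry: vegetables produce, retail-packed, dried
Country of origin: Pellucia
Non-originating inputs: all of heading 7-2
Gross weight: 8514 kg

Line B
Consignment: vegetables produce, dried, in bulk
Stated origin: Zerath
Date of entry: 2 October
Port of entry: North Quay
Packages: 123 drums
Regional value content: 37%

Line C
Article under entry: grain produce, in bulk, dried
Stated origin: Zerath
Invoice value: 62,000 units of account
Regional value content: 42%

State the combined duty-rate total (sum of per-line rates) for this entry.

Line A: vegetables → 7-1; dried → 7-1-2; retail-packed → 7-1-2-1. Scheduled 13%. quota on 7-1-2 exhausted → over-quota 39%; Pellucia agreement on 7-1: CTH met → 19% available; preferential 19%. → 19%.
Line B: vegetables → 7-1; dried → 7-1-2; in bulk → 7-1-2-2. Scheduled 20%. quota on 7-1-2 exhausted → over-quota 39%; Zerath agreement on 7-1-2-3: 7-1-2-2 not covered. → 39%.
Line C: grain → 7-2; dried → 7-2-1; in bulk → 7-2-1-2. Scheduled 24%. Zerath agreement on 7-1-2-3: 7-2-1-2 not covered. → 24%.
Sum: 19% + 39% + 24% = 82%.

82%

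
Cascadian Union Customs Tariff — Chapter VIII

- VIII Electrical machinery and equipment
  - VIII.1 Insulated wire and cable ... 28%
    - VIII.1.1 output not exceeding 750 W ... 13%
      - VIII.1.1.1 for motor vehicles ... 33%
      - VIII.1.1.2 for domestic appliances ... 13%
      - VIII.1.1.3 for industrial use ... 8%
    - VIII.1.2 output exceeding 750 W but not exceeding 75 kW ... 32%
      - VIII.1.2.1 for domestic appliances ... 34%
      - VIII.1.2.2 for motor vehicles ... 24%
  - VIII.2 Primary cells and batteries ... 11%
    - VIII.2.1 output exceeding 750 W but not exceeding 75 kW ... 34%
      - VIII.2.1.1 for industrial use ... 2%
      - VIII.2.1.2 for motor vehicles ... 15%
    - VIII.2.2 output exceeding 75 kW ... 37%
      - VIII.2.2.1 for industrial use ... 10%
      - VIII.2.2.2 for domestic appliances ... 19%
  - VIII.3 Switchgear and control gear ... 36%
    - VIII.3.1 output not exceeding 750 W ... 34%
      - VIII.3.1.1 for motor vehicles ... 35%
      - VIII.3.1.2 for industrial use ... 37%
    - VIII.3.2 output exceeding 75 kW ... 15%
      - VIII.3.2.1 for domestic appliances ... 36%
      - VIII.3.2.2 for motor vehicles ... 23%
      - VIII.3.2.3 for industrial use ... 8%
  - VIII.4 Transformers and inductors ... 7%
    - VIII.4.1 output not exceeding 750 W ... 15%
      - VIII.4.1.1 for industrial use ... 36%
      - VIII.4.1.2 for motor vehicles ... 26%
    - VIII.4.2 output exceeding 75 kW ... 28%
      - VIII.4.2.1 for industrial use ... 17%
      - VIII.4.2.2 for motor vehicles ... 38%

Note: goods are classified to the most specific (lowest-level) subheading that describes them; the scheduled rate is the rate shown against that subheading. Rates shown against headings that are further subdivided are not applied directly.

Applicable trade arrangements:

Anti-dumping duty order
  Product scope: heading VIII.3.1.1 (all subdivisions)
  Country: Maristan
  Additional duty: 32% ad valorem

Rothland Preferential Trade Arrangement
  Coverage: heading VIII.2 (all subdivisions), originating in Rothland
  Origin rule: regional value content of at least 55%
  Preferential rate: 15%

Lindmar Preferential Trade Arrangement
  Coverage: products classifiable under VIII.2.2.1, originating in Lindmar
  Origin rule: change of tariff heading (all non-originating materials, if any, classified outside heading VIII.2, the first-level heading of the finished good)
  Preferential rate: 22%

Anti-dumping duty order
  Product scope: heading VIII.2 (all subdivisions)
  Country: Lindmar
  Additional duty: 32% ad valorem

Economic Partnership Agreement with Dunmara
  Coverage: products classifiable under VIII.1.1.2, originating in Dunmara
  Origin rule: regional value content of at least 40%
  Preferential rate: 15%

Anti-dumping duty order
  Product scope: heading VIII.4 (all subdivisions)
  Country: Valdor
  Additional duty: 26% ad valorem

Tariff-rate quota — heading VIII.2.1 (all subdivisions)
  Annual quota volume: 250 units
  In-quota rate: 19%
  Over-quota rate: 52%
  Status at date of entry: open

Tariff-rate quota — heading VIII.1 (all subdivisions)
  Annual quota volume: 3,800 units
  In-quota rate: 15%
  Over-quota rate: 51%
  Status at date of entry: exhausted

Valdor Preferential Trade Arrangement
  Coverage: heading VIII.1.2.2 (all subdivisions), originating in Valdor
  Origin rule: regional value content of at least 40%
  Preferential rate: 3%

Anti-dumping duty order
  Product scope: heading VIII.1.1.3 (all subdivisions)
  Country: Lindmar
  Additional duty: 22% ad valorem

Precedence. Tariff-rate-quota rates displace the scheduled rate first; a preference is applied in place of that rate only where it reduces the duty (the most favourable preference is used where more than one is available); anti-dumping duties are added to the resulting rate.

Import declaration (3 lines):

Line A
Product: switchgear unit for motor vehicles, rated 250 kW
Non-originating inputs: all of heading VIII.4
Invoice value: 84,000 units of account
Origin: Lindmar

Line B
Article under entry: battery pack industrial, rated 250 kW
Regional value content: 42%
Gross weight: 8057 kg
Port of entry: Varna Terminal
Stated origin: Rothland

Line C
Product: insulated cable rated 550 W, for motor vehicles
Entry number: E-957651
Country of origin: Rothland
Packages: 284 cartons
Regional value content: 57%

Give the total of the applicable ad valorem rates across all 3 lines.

84%

Line A: switchgear unit → VIII.3; rated 250 kW → VIII.3.2; for motor vehicles → VIII.3.2.2. Scheduled 23%. Lindmar agreement on VIII.2.2.1: VIII.3.2.2 not covered. → 23%.
Line B: battery pack → VIII.2; rated 250 kW → VIII.2.2; industrial → VIII.2.2.1. Scheduled 10%. Rothland agreement on VIII.2: RVC < 55%. → 10%.
Line C: insulated cable → VIII.1; rated 550 W → VIII.1.1; for motor vehicles → VIII.1.1.1. Scheduled 33%. quota on VIII.1 exhausted → over-quota 51%; Rothland agreement on VIII.2: VIII.1.1.1 not covered. → 51%.
Sum: 23% + 10% + 51% = 84%.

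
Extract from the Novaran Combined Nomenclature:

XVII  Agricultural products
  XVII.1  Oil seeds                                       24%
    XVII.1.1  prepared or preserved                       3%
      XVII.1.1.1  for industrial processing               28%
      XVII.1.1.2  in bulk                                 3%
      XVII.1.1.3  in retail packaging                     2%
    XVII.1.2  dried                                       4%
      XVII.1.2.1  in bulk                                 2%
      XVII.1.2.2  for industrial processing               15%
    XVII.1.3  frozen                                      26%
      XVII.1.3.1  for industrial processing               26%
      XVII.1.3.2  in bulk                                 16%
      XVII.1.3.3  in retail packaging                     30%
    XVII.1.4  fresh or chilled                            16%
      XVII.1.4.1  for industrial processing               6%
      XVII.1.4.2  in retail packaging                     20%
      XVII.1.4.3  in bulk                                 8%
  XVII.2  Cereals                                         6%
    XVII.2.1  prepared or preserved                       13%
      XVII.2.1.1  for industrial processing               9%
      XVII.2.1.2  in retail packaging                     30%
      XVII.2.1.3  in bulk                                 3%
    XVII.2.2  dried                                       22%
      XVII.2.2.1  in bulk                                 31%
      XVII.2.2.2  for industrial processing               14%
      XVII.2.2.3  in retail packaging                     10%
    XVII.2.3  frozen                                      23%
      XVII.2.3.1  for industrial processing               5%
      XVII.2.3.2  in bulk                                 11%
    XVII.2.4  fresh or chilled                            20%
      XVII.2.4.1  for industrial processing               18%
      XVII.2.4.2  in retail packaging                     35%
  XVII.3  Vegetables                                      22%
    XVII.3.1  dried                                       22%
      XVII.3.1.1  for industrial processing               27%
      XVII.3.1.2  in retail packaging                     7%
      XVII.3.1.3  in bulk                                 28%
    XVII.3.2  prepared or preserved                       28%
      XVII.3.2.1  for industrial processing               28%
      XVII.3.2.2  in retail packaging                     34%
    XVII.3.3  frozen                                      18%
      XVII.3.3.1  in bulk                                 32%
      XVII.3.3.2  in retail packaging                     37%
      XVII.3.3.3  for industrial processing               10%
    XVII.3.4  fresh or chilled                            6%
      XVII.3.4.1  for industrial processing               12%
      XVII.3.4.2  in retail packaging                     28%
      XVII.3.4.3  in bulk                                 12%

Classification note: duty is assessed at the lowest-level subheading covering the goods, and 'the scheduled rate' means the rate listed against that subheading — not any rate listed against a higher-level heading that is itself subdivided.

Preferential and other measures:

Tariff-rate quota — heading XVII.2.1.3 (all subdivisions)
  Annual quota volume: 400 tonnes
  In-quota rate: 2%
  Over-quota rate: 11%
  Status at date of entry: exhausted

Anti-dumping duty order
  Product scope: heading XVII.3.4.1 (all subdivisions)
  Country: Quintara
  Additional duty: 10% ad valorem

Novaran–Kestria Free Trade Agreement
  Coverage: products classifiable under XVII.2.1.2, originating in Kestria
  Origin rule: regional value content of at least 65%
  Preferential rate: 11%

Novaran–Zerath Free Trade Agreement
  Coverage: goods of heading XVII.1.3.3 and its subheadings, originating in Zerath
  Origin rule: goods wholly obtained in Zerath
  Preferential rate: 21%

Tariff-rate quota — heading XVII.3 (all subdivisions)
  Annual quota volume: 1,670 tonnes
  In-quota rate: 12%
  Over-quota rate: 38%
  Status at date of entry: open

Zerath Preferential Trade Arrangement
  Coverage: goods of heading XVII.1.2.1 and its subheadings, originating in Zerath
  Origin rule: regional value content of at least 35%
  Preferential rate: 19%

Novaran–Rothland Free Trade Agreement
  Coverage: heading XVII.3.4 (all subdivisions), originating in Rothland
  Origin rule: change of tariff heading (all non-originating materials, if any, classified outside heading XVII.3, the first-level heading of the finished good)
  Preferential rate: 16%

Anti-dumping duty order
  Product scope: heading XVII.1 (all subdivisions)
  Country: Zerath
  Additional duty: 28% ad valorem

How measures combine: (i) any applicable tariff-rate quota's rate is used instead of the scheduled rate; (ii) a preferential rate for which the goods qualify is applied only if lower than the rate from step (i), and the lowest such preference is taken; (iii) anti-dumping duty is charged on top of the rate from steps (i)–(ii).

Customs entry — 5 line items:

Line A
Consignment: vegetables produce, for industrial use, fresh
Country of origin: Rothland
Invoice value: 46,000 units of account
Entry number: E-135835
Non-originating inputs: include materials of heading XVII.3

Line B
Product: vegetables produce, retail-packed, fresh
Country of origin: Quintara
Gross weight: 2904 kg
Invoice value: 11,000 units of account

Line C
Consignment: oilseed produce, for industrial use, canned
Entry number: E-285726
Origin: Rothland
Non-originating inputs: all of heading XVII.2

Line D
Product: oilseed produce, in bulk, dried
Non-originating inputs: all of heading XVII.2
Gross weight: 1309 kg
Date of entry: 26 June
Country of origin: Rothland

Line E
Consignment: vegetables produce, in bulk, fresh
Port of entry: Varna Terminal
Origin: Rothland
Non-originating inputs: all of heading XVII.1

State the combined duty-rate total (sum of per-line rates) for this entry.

66%

Line A: vegetables → XVII.3; fresh → XVII.3.4; for industrial use → XVII.3.4.1. Scheduled 12%. quota on XVII.3 open → in-quota 12%; Rothland agreement on XVII.3.4: CTH not met. → 12%.
Line B: vegetables → XVII.3; fresh → XVII.3.4; retail-packed → XVII.3.4.2. Scheduled 28%. quota on XVII.3 open → in-quota 12%. → 12%.
Line C: oilseed → XVII.1; canned → XVII.1.1; for industrial use → XVII.1.1.1. Scheduled 28%. Rothland agreement on XVII.3.4: XVII.1.1.1 not covered. → 28%.
Line D: oilseed → XVII.1; dried → XVII.1.2; in bulk → XVII.1.2.1. Scheduled 2%. Rothland agreement on XVII.3.4: XVII.1.2.1 not covered. → 2%.
Line E: vegetables → XVII.3; fresh → XVII.3.4; in bulk → XVII.3.4.3. Scheduled 12%. quota on XVII.3 open → in-quota 12%; Rothland agreement on XVII.3.4: CTH met → 16% available; preference 16% not lower than 12% → no reduction. → 12%.
Sum: 12% + 12% + 28% + 2% + 12% = 66%.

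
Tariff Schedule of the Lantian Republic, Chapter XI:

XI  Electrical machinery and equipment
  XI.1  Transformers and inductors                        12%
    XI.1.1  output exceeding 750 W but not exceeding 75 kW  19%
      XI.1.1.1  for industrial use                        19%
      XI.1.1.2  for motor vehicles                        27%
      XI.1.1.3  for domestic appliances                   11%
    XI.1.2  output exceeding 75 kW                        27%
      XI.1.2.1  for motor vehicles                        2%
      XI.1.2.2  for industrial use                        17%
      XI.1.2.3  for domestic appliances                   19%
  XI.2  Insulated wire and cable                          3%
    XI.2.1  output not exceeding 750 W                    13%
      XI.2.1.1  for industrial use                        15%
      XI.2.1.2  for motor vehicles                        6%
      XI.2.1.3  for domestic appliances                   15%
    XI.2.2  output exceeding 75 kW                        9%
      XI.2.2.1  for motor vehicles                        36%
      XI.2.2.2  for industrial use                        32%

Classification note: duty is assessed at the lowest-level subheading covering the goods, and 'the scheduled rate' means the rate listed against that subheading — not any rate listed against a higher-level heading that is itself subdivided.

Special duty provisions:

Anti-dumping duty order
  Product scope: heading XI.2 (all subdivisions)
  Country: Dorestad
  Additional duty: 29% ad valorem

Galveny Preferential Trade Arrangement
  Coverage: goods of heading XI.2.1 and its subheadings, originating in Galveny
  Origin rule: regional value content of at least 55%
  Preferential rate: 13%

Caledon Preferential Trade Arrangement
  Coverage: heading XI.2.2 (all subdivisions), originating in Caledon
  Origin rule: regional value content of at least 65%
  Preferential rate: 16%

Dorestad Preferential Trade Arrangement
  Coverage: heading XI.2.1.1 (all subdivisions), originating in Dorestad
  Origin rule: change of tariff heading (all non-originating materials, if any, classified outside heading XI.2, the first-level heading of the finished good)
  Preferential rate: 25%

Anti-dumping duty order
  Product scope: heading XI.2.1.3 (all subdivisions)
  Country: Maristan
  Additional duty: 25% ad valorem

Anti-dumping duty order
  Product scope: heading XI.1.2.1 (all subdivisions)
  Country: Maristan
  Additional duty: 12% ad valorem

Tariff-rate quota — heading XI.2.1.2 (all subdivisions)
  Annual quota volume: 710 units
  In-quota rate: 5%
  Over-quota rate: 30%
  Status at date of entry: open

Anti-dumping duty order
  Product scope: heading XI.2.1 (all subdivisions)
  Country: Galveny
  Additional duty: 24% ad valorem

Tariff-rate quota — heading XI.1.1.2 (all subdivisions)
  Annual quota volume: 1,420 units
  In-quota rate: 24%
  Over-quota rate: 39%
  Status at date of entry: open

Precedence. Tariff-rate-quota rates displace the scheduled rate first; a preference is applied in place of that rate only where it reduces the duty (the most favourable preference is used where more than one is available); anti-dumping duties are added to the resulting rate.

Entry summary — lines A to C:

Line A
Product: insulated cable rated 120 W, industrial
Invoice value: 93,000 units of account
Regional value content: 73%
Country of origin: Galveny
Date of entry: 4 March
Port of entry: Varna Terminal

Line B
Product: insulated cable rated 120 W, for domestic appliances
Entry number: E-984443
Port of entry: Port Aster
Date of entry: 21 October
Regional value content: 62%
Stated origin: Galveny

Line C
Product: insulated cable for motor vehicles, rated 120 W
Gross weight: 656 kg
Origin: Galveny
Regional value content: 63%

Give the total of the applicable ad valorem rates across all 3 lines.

103%

Line A: insulated cable → XI.2; rated 120 W → XI.2.1; industrial → XI.2.1.1. Scheduled 15%. Galveny agreement on XI.2.1: RVC ≥ 55% → 13% available; preferential 13%; anti-dumping (Galveny, XI.2.1): +24%; total 13% + 24% = 37%. → 37%.
Line B: insulated cable → XI.2; rated 120 W → XI.2.1; for domestic appliances → XI.2.1.3. Scheduled 15%. Galveny agreement on XI.2.1: RVC ≥ 55% → 13% available; preferential 13%; anti-dumping (Galveny, XI.2.1): +24%; total 13% + 24% = 37%. → 37%.
Line C: insulated cable → XI.2; rated 120 W → XI.2.1; for motor vehicles → XI.2.1.2. Scheduled 6%. quota on XI.2.1.2 open → in-quota 5%; Galveny agreement on XI.2.1: RVC ≥ 55% → 13% available; preference 13% not lower than 5% → no reduction; anti-dumping (Galveny, XI.2.1): +24%; total 5% + 24% = 29%. → 29%.
Sum: 37% + 37% + 29% = 103%.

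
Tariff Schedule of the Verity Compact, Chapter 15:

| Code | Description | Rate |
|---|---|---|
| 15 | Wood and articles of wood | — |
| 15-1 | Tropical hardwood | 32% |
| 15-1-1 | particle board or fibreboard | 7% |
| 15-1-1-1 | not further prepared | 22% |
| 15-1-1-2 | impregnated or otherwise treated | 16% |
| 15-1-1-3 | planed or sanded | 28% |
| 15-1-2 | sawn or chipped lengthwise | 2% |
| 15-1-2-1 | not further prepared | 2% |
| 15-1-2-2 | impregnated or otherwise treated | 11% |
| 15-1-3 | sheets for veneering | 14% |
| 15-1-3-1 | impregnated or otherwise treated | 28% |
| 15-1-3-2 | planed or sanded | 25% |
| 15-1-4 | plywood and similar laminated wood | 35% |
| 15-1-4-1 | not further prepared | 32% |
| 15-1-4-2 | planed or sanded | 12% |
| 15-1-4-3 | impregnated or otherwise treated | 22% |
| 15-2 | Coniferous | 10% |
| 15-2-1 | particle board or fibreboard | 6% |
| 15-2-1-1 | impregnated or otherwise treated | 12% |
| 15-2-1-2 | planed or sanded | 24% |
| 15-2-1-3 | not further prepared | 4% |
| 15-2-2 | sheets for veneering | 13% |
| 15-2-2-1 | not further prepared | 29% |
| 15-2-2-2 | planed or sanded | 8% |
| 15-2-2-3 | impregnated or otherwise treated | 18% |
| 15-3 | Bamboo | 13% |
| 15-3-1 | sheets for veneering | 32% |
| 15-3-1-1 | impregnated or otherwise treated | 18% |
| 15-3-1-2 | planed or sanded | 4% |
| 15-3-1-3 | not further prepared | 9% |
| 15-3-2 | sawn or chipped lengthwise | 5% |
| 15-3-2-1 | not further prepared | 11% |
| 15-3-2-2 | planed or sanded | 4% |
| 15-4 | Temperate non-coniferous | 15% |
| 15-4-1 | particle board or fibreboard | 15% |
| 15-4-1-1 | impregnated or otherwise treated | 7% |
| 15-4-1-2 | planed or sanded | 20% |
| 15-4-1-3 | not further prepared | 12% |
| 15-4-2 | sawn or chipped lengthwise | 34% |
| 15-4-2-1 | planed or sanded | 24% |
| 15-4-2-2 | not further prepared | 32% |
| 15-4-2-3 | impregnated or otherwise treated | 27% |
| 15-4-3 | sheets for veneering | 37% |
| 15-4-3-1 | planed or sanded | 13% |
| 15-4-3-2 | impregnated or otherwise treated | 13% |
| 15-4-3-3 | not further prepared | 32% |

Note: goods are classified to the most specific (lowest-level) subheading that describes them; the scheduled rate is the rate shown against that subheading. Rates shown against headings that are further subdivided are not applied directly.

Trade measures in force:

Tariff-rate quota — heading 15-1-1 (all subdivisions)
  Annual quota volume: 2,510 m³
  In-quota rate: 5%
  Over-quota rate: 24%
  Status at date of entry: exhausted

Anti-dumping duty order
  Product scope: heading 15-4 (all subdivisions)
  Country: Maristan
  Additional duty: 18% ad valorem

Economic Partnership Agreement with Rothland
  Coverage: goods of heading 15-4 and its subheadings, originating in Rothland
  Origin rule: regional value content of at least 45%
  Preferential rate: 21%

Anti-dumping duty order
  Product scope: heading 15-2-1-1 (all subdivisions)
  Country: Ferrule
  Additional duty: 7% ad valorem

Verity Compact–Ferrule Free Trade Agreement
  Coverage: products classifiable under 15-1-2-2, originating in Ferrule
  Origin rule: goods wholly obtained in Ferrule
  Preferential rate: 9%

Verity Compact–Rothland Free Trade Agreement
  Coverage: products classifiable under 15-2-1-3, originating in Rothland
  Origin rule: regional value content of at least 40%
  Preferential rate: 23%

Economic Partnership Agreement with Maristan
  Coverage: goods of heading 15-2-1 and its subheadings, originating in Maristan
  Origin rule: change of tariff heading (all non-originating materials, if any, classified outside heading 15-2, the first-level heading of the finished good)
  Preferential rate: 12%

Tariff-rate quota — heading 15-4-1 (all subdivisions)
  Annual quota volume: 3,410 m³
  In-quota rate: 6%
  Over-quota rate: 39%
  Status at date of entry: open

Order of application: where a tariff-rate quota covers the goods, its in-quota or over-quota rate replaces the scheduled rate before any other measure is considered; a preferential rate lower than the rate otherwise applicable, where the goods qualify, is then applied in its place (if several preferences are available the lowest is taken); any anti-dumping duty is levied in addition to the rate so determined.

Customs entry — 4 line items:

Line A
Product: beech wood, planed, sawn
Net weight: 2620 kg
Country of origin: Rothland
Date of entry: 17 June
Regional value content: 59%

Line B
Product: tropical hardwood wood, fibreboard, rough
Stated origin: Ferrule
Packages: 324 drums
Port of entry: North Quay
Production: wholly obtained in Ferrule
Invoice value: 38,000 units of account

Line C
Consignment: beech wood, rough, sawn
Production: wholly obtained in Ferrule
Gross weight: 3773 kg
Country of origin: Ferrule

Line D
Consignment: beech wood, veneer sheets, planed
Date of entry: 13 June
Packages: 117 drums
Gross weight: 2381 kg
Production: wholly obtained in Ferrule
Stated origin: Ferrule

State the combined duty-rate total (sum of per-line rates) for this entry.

90%

Line A: beech → 15-4; sawn → 15-4-2; planed → 15-4-2-1. Scheduled 24%. Rothland agreement on 15-4: RVC ≥ 45% → 21% available; Rothland agreement on 15-2-1-3: 15-4-2-1 not covered; preferential 21%. → 21%.
Line B: tropical hardwood → 15-1; fibreboard → 15-1-1; rough → 15-1-1-1. Scheduled 22%. quota on 15-1-1 exhausted → over-quota 24%; Ferrule agreement on 15-1-2-2: 15-1-1-1 not covered. → 24%.
Line C: beech → 15-4; sawn → 15-4-2; rough → 15-4-2-2. Scheduled 32%. Ferrule agreement on 15-1-2-2: 15-4-2-2 not covered. → 32%.
Line D: beech → 15-4; veneer sheets → 15-4-3; planed → 15-4-3-1. Scheduled 13%. Ferrule agreement on 15-1-2-2: 15-4-3-1 not covered. → 13%.
Sum: 21% + 24% + 32% + 13% = 90%.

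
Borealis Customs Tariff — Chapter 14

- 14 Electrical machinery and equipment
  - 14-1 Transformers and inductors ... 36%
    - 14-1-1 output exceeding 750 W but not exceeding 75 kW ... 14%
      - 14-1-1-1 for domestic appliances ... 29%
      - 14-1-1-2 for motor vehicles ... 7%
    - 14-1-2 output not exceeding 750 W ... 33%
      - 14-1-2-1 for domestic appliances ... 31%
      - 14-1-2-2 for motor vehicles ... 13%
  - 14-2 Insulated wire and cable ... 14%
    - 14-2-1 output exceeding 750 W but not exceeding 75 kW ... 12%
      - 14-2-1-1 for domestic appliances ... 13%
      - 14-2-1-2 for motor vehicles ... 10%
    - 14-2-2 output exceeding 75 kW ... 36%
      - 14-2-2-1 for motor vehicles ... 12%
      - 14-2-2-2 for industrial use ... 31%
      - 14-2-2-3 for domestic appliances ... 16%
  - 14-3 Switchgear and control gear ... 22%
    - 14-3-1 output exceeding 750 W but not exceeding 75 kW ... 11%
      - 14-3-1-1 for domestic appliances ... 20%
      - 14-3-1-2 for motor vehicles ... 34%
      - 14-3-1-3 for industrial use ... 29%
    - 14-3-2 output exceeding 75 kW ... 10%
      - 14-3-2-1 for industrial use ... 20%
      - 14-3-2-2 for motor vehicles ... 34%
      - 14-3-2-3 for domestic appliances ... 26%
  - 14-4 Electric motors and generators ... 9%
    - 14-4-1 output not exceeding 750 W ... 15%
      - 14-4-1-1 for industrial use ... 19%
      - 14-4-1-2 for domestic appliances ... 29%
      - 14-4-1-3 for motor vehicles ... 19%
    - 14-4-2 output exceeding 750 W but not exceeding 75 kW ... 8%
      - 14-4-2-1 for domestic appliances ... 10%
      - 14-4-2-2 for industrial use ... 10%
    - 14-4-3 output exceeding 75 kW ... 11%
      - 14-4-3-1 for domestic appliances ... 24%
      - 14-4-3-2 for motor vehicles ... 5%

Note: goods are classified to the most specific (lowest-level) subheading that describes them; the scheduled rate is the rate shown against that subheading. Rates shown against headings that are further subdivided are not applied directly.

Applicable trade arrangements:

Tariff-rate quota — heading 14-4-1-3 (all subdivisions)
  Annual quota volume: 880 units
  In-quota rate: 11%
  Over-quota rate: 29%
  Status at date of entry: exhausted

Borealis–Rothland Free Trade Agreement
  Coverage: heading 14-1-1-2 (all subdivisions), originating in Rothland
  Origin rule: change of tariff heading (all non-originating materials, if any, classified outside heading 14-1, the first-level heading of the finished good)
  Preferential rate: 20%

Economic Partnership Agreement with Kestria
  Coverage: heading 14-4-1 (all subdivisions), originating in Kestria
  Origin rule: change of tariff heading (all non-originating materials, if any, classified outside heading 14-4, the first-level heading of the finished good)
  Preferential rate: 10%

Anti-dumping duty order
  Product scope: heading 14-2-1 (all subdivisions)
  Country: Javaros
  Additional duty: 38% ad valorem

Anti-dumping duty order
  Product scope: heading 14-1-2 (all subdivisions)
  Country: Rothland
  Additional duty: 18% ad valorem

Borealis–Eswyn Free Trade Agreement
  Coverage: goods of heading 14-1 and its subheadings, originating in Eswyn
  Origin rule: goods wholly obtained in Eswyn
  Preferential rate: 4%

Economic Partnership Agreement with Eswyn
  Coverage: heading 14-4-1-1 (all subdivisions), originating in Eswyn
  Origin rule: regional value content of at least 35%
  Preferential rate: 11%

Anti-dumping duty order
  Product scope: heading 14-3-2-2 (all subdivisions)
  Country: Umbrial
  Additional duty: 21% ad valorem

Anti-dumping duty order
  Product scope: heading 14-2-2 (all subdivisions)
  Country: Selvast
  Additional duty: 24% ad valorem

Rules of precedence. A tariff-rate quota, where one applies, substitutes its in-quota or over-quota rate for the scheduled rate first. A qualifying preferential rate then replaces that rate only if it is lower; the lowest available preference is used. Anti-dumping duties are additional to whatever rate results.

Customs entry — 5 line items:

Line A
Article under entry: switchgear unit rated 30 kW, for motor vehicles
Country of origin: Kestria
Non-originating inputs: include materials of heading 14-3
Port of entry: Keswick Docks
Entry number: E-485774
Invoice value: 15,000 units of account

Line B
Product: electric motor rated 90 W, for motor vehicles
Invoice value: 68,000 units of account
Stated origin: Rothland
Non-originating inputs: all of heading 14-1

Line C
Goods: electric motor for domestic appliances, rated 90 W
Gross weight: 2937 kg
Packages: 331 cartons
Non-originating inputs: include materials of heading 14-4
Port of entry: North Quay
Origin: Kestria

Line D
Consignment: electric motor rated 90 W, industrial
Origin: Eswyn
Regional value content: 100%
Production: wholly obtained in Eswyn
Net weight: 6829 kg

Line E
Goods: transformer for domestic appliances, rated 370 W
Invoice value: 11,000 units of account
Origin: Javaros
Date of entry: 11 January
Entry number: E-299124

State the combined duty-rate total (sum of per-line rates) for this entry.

134%

Line A: switchgear unit → 14-3; rated 30 kW → 14-3-1; for motor vehicles → 14-3-1-2. Scheduled 34%. Kestria agreement on 14-4-1: 14-3-1-2 not covered. → 34%.
Line B: electric motor → 14-4; rated 90 W → 14-4-1; for motor vehicles → 14-4-1-3. Scheduled 19%. quota on 14-4-1-3 exhausted → over-quota 29%; Rothland agreement on 14-1-1-2: 14-4-1-3 not covered. → 29%.
Line C: electric motor → 14-4; rated 90 W → 14-4-1; for domestic appliances → 14-4-1-2. Scheduled 29%. Kestria agreement on 14-4-1: CTH not met. → 29%.
Line D: electric motor → 14-4; rated 90 W → 14-4-1; industrial → 14-4-1-1. Scheduled 19%. Eswyn agreement on 14-1: 14-4-1-1 not covered; Eswyn agreement on 14-4-1-1: RVC ≥ 35% → 11% available; preferential 11%. → 11%.
Line E: transformer → 14-1; rated 370 W → 14-1-2; for domestic appliances → 14-1-2-1. Scheduled 31%. No special measure applies. → 31%.
Sum: 34% + 29% + 29% + 11% + 31% = 134%.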